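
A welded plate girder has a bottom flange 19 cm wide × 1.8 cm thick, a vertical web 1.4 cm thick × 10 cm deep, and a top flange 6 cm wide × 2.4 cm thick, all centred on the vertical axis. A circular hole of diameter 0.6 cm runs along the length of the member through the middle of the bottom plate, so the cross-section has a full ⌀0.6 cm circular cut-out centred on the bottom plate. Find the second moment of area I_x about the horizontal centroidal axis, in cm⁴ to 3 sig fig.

I_x ≈ 1670 cm⁴

Decompose the section into non-overlapping parts with the origin at the bottom-left of its bounding rectangle.
Bottom plate: 19 × 1.8, A = 34.2 cm², y = 0.9 cm, Ī = 9.234 cm⁴.
Web plate: 1.4 × 10, A = 14 cm², y = 6.8 cm, Ī = 116.67 cm⁴.
Top plate: 6 × 2.4, A = 14.4 cm², y = 13 cm, Ī = 6.912 cm⁴.
Hole (subtracted): ⌀0.6, A = 0.28274 cm², y = 0.9 cm, Ī = 0.0063617 cm⁴.
Centroid: ȳ = ΣA·y / ΣA = 5.0215 cm.
Transfer each piece to the horizontal centroidal axis using Ī + A·d² with d = y − 5.0215:
  bottom plate: d = -4.1215 cm → contributes +590.18 cm⁴
  web plate: d = 1.7785 cm → contributes +160.95 cm⁴
  top plate: d = 7.9785 cm → contributes +923.57 cm⁴
  hole: d = -4.1215 cm → contributes −4.8092 cm⁴
Total I = 1669.9 cm⁴.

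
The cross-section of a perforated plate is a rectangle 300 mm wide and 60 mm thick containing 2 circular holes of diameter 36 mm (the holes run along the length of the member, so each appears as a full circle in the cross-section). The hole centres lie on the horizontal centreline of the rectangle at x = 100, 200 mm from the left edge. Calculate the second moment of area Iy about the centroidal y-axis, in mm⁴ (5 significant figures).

Break the section into simple shapes (no overlaps), measuring from the bottom-left corner of the bounding box.
Plate: 300 × 60, A = 18 000 mm², x = 150 mm, Ī = 135 000 000 mm⁴.
Hole 1 (subtracted): ⌀36, A = 1017.876 mm², x = 100 mm, Ī = 82447.96 mm⁴.
Hole 2 (subtracted): ⌀36, A = 1017.876 mm², x = 200 mm, Ī = 82447.96 mm⁴.
By symmetry the centroid is at mid-width, x̄ = 150 mm.
Transfer each piece to the centroidal y-axis using Ī + A·d² with d = x − 150:
  plate: d = 0 mm → contributes +135 000 000 mm⁴
  hole 1: d = -50 mm → contributes −2 627 138 mm⁴
  hole 2: d = 50 mm → contributes −2 627 138 mm⁴
Total I = 129 745 724 mm⁴.

Iy ≈ 1.2975 × 10⁸ mm⁴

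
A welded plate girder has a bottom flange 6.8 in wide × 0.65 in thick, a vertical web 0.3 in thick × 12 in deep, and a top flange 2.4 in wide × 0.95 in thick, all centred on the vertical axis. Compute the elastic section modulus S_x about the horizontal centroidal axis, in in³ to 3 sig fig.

S_x ≈ 36.3 in³

Decompose the section into non-overlapping parts with the origin at the bottom-left of its bounding rectangle.
Bottom plate: 6.8 × 0.65, A = 4.42 in², y = 0.325 in, Ī = 0.15562 in⁴.
Web plate: 0.3 × 12, A = 3.6 in², y = 6.65 in, Ī = 43.2 in⁴.
Top plate: 2.4 × 0.95, A = 2.28 in², y = 13.125 in, Ī = 0.17148 in⁴.
Centroid: ȳ = ΣA·y / ΣA = 5.3691 in.
Transfer each piece to the horizontal centroidal axis using Ī + A·d² with d = y − 5.3691:
  bottom plate: d = -5.0441 in → contributes +112.61 in⁴
  web plate: d = 1.2809 in → contributes +49.107 in⁴
  top plate: d = 7.7559 in → contributes +137.32 in⁴
Total I = 299.04 in⁴.
Extreme fibre distance c = 8.2309 in; S = I/c = 36.332 in³.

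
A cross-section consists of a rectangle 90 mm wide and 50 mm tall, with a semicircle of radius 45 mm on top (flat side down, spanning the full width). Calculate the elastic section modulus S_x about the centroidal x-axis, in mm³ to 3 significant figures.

S_x ≈ 9.69 × 10⁴ mm³

Decompose the section into non-overlapping parts with the origin at the bottom-left of its bounding rectangle.
Rectangular body: 90 × 50, A = 4 500 mm², y = 25 mm, Ī = 937 500 mm⁴.
Semicircular cap: semicircle r = 45, A = 3180.9 mm², y = 69.099 mm, Ī = 450 072 mm⁴.
Centroid: ȳ = ΣA·y / ΣA = 43.262 mm.
Transfer each piece to the centroidal x-axis using Ī + A·d² with d = y − 43.262:
  rectangular body: d = -18.262 mm → contributes +2 438 331 mm⁴
  semicircular cap: d = 25.836 mm → contributes +2 573 314 mm⁴
Total I = 5 011 645 mm⁴.
Extreme fibre distance c = 51.738 mm; S = I/c = 96 867 mm³.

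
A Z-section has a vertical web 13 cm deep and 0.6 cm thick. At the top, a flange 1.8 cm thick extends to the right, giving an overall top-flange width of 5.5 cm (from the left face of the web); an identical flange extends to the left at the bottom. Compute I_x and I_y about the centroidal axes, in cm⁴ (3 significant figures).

Split into non-overlapping primitives; take the origin at the lower-left of the bounding box.
Web: 0.6 × 13, A = 7.8 cm², y = 6.5 cm, Ī = 109.85 cm⁴.
Top flange (beyond web): 4.9 × 1.8, A = 8.82 cm², y = 12.1 cm, Ī = 2.3814 cm⁴.
Bottom flange (beyond web): 4.9 × 1.8, A = 8.82 cm², y = 0.9 cm, Ī = 2.3814 cm⁴.
Centroid: ȳ = ΣA·y / ΣA = 6.5 cm.
Transfer each piece to the centroidal x-axis using Ī + A·d² with d = y − 6.5:
  web: d = 0 cm → contributes +109.85 cm⁴
  top flange (beyond web): d = 5.6 cm → contributes +278.98 cm⁴
  bottom flange (beyond web): d = -5.6 cm → contributes +278.98 cm⁴
Total I = 667.8 cm⁴.
For the y-axis: x̄ = 5.2 cm.
Repeating about the centroidal y-axis gives I_y = 168.93 cm⁴.

I_x ≈ 668 cm⁴, I_y ≈ 169 cm⁴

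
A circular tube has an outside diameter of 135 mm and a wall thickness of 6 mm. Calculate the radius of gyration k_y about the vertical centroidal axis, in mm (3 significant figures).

Decompose the section into non-overlapping parts with the origin at the bottom-left of its bounding rectangle.
Outer circle: ⌀135, A = 14 314 mm², x = 67.5 mm, Ī = 16 304 406 mm⁴.
Bore (subtracted): ⌀123, A = 11 882 mm², x = 67.5 mm, Ī = 11 235 447 mm⁴.
By symmetry the centroid is at mid-width, x̄ = 67.5 mm.
All pieces are centred on the vertical centroidal axis, so I = ΣĪ (holes subtracted) = 5 068 959 mm⁴.
Radius of gyration: k = √(I/A) = √(5 068 959 / 2431.6) = 45.658 mm.

k_y ≈ 45.7 mm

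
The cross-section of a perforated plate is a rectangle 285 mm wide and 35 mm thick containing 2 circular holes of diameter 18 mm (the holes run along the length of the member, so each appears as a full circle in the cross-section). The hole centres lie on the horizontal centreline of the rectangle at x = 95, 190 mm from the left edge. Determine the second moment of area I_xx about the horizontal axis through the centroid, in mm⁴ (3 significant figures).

Decompose the section into non-overlapping parts with the origin at the bottom-left of its bounding rectangle.
Plate: 285 × 35, A = 9 975 mm², y = 17.5 mm, Ī = 1 018 281 mm⁴.
Hole 1 (subtracted): ⌀18, A = 254.47 mm², y = 17.5 mm, Ī = 5 153 mm⁴.
Hole 2 (subtracted): ⌀18, A = 254.47 mm², y = 17.5 mm, Ī = 5 153 mm⁴.
By symmetry the centroid is at mid-height, ȳ = 17.5 mm.
All pieces are centred on the horizontal axis through the centroid, so I = ΣĪ (holes subtracted) = 1 007 975 mm⁴.

I_xx ≈ 1.01 × 10⁶ mm⁴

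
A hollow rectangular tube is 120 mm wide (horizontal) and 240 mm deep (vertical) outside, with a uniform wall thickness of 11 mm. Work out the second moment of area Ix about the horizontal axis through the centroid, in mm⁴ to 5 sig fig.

Ix ≈ 5.3631 × 10⁷ mm⁴

Split into non-overlapping primitives; take the origin at the lower-left of the bounding box.
Outer rectangle: 120 × 240, A = 28 800 mm², y = 120 mm, Ī = 138 240 000 mm⁴.
Inner void (subtracted): 98 × 218, A = 21 364 mm², y = 120 mm, Ī = 84 608 561 mm⁴.
By symmetry the centroid is at mid-height, ȳ = 120 mm.
All pieces are centred on the horizontal axis through the centroid, so I = ΣĪ (holes subtracted) = 53 631 439 mm⁴.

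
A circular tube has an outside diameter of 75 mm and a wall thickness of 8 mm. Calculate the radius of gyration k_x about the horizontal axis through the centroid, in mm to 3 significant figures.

k_x ≈ 23.9 mm

Decompose the section into non-overlapping parts with the origin at the bottom-left of its bounding rectangle.
Outer circle: ⌀75, A = 4417.9 mm², y = 37.5 mm, Ī = 1 553 156 mm⁴.
Bore (subtracted): ⌀59, A = 2 734 mm², y = 37.5 mm, Ī = 594 810 mm⁴.
By symmetry the centroid is at mid-height, ȳ = 37.5 mm.
All pieces are centred on the horizontal axis through the centroid, so I = ΣĪ (holes subtracted) = 958 346 mm⁴.
Radius of gyration: k = √(I/A) = √(958 346 / 1683.9) = 23.856 mm.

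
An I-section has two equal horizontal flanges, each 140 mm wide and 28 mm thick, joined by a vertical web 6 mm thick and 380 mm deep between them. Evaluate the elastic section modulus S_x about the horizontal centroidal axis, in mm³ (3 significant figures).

Split into non-overlapping primitives; take the origin at the lower-left of the bounding box.
Bottom flange: 140 × 28, A = 3 920 mm², y = 14 mm, Ī = 256 107 mm⁴.
Web: 6 × 380, A = 2 280 mm², y = 218 mm, Ī = 27 436 000 mm⁴.
Top flange: 140 × 28, A = 3 920 mm², y = 422 mm, Ī = 256 107 mm⁴.
By symmetry the centroid is at mid-height, ȳ = 218 mm.
Transfer each piece to the horizontal centroidal axis using Ī + A·d² with d = y − 218:
  bottom flange: d = -204 mm → contributes +163 390 827 mm⁴
  web: d = 0 mm → contributes +27 436 000 mm⁴
  top flange: d = 204 mm → contributes +163 390 827 mm⁴
Total I = 354 217 653 mm⁴.
Extreme fibre distance c = 218 mm; S = I/c = 1 624 852 mm³.

S_x ≈ 1.62 × 10⁶ mm³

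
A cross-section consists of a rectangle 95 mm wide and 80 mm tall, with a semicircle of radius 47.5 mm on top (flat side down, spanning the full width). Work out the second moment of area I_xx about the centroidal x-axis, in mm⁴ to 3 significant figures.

Decompose the section into non-overlapping parts with the origin at the bottom-left of its bounding rectangle.
Rectangular body: 95 × 80, A = 7 600 mm², y = 40 mm, Ī = 4 053 333 mm⁴.
Semicircular cap: semicircle r = 47.5, A = 3544.1 mm², y = 100.16 mm, Ī = 558 736 mm⁴.
Centroid: ȳ = ΣA·y / ΣA = 59.132 mm.
Transfer each piece to the centroidal x-axis using Ī + A·d² with d = y − 59.132:
  rectangular body: d = -19.132 mm → contributes +6 835 271 mm⁴
  semicircular cap: d = 41.027 mm → contributes +6 524 332 mm⁴
Total I = 13 359 602 mm⁴.

I_xx ≈ 1.34 × 10⁷ mm⁴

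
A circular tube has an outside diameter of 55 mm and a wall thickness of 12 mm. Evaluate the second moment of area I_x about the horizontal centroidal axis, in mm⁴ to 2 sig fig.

I_x ≈ 4.0 × 10⁵ mm⁴

Split into non-overlapping primitives; take the origin at the lower-left of the bounding box.
Outer circle: ⌀55, A = 2 376 mm², y = 27.5 mm, Ī = 449 180 mm⁴.
Bore (subtracted): ⌀31, A = 754.8 mm², y = 27.5 mm, Ī = 45 333 mm⁴.
By symmetry the centroid is at mid-height, ȳ = 27.5 mm.
All pieces are centred on the horizontal centroidal axis, so I = ΣĪ (holes subtracted) = 403 847 mm⁴.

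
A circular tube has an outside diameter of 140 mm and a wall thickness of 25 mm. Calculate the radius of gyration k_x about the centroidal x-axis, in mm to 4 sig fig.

Break the section into simple shapes (no overlaps), measuring from the bottom-left corner of the bounding box.
Outer circle: ⌀140, A = 15393.8 mm², y = 70 mm, Ī = 18 857 410 mm⁴.
Bore (subtracted): ⌀90, A = 6361.73 mm², y = 70 mm, Ī = 3 220 623 mm⁴.
By symmetry the centroid is at mid-height, ȳ = 70 mm.
All pieces are centred on the centroidal x-axis, so I = ΣĪ (holes subtracted) = 15 636 787 mm⁴.
Radius of gyration: k = √(I/A) = √(15 636 787 / 9032.08) = 41.6083 mm.

k_x ≈ 41.61 mm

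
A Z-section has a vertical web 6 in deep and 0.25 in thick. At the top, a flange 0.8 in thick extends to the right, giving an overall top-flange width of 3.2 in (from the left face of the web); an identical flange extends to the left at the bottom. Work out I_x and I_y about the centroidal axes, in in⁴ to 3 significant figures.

Decompose the section into non-overlapping parts with the origin at the bottom-left of its bounding rectangle.
Web: 0.25 × 6, A = 1.5 in², y = 3 in, Ī = 4.5 in⁴.
Top flange (beyond web): 2.95 × 0.8, A = 2.36 in², y = 5.6 in, Ī = 0.12587 in⁴.
Bottom flange (beyond web): 2.95 × 0.8, A = 2.36 in², y = 0.4 in, Ī = 0.12587 in⁴.
Centroid: ȳ = ΣA·y / ΣA = 3 in.
Transfer each piece to the centroidal x-axis using Ī + A·d² with d = y − 3:
  web: d = 0 in → contributes +4.5 in⁴
  top flange (beyond web): d = 2.6 in → contributes +16.079 in⁴
  bottom flange (beyond web): d = -2.6 in → contributes +16.079 in⁴
Total I = 36.659 in⁴.
For the y-axis: x̄ = 3.075 in.
Repeating about the centroidal y-axis gives I_y = 15.514 in⁴.

I_x ≈ 36.7 in⁴, I_y ≈ 15.5 in⁴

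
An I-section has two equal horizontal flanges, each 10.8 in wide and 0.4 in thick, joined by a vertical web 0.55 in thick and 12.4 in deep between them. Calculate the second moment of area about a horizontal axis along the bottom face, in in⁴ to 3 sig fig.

Split into non-overlapping primitives; take the origin at the lower-left of the bounding box.
Bottom flange: 10.8 × 0.4, A = 4.32 in², y = 0.2 in, Ī = 0.0576 in⁴.
Web: 0.55 × 12.4, A = 6.82 in², y = 6.6 in, Ī = 87.387 in⁴.
Top flange: 10.8 × 0.4, A = 4.32 in², y = 13 in, Ī = 0.0576 in⁴.
Transfer each piece to a horizontal axis along the bottom face using Ī + A·d² with d = y − 0:
  bottom flange: d = 0.2 in → contributes +0.2304 in⁴
  web: d = 6.6 in → contributes +384.47 in⁴
  top flange: d = 13 in → contributes +730.14 in⁴
Total I = 1114.8 in⁴.

I_base ≈ 1110 in⁴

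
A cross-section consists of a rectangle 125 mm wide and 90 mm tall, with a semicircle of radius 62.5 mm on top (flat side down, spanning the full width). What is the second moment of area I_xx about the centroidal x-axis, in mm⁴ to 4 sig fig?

I_xx ≈ 2.958 × 10⁷ mm⁴

Split into non-overlapping primitives; take the origin at the lower-left of the bounding box.
Rectangular body: 125 × 90, A = 11 250 mm², y = 45 mm, Ī = 7 593 750 mm⁴.
Semicircular cap: semicircle r = 62.5, A = 6135.92 mm², y = 116.526 mm, Ī = 1 674 758 mm⁴.
Centroid: ȳ = ΣA·y / ΣA = 70.2432 mm.
Transfer each piece to the centroidal x-axis using Ī + A·d² with d = y − 70.2432:
  rectangular body: d = -25.2432 mm → contributes +14 762 486 mm⁴
  semicircular cap: d = 46.2826 mm → contributes +14 818 384 mm⁴
Total I = 29 580 870 mm⁴.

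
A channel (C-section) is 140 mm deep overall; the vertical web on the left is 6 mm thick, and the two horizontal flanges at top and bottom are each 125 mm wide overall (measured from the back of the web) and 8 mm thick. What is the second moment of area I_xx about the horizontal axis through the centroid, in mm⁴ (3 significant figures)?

I_xx ≈ 9.68 × 10⁶ mm⁴

Treat the section as a set of non-overlapping primitives; coordinates are from the bounding-box lower-left.
Web: 6 × 140, A = 840 mm², y = 70 mm, Ī = 1 372 000 mm⁴.
Top flange (beyond web): 119 × 8, A = 952 mm², y = 136 mm, Ī = 5077.3 mm⁴.
Bottom flange (beyond web): 119 × 8, A = 952 mm², y = 4 mm, Ī = 5077.3 mm⁴.
By symmetry the centroid is at mid-height, ȳ = 70 mm.
Transfer each piece to the horizontal axis through the centroid using Ī + A·d² with d = y − 70:
  web: d = 0 mm → contributes +1 372 000 mm⁴
  top flange (beyond web): d = 66 mm → contributes +4 151 989 mm⁴
  bottom flange (beyond web): d = -66 mm → contributes +4 151 989 mm⁴
Total I = 9 675 979 mm⁴.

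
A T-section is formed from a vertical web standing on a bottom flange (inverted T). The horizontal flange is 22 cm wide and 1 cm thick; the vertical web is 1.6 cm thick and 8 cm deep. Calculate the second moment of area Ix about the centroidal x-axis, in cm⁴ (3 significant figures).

Treat the section as a set of non-overlapping primitives; coordinates are from the bounding-box lower-left.
Flange: 22 × 1, A = 22 cm², y = 0.5 cm, Ī = 1.8333 cm⁴.
Web: 1.6 × 8, A = 12.8 cm², y = 5 cm, Ī = 68.267 cm⁴.
Centroid: ȳ = ΣA·y / ΣA = 2.1552 cm.
Transfer each piece to the centroidal x-axis using Ī + A·d² with d = y − 2.1552:
  flange: d = -1.6552 cm → contributes +62.104 cm⁴
  web: d = 2.8448 cm → contributes +171.86 cm⁴
Total I = 233.96 cm⁴.

Ix ≈ 234 cm⁴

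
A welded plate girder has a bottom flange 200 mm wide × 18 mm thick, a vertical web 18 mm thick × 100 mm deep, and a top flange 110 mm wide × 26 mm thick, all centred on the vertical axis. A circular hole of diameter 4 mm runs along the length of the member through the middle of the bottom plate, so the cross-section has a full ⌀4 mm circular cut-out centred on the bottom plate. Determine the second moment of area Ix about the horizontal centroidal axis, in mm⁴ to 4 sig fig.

Ix ≈ 2.548 × 10⁷ mm⁴

Break the section into simple shapes (no overlaps), measuring from the bottom-left corner of the bounding box.
Bottom plate: 200 × 18, A = 3 600 mm², y = 9 mm, Ī = 97 200 mm⁴.
Web plate: 18 × 100, A = 1 800 mm², y = 68 mm, Ī = 1 500 000 mm⁴.
Top plate: 110 × 26, A = 2 860 mm², y = 131 mm, Ī = 161 113 mm⁴.
Hole (subtracted): ⌀4, A = 12.5664 mm², y = 9 mm, Ī = 12.5664 mm⁴.
Centroid: ȳ = ΣA·y / ΣA = 64.1832 mm.
Transfer each piece to the horizontal centroidal axis using Ī + A·d² with d = y − 64.1832:
  bottom plate: d = -55.1832 mm → contributes +11 059 879 mm⁴
  web plate: d = 3.81677 mm → contributes +1 526 222 mm⁴
  top plate: d = 66.8168 mm → contributes +12 929 530 mm⁴
  hole: d = -55.1832 mm → contributes −38279.5 mm⁴
Total I = 25 477 351 mm⁴.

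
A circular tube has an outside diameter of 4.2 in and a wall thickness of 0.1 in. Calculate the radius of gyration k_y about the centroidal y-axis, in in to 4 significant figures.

k_y ≈ 1.450 in

Decompose the section into non-overlapping parts with the origin at the bottom-left of its bounding rectangle.
Outer circle: ⌀4.2, A = 13.8544 in², x = 2.1 in, Ī = 15.2745 in⁴.
Bore (subtracted): ⌀4, A = 12.5664 in², x = 2.1 in, Ī = 12.5664 in⁴.
By symmetry the centroid is at mid-width, x̄ = 2.1 in.
All pieces are centred on the centroidal y-axis, so I = ΣĪ (holes subtracted) = 2.70813 in⁴.
Radius of gyration: k = √(I/A) = √(2.70813 / 1.28805) = 1.45 in.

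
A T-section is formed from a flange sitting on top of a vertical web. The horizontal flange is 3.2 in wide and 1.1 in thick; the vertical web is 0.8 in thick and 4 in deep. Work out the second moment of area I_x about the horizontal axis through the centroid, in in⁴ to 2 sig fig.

I_x ≈ 16 in⁴

Break the section into simple shapes (no overlaps), measuring from the bottom-left corner of the bounding box.
Flange: 3.2 × 1.1, A = 3.52 in², y = 4.55 in, Ī = 0.3549 in⁴.
Web: 0.8 × 4, A = 3.2 in², y = 2 in, Ī = 4.267 in⁴.
Centroid: ȳ = ΣA·y / ΣA = 3.336 in.
Transfer each piece to the horizontal axis through the centroid using Ī + A·d² with d = y − 3.336:
  flange: d = 1.214 in → contributes +5.545 in⁴
  web: d = -1.336 in → contributes +9.976 in⁴
Total I = 15.52 in⁴.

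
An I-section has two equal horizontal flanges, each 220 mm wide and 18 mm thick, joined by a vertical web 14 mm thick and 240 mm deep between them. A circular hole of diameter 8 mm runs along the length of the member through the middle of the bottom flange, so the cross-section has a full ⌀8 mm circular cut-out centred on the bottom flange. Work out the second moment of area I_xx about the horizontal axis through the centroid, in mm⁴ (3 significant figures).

Treat the section as a set of non-overlapping primitives; coordinates are from the bounding-box lower-left.
Bottom flange: 220 × 18, A = 3 960 mm², y = 9 mm, Ī = 106 920 mm⁴.
Web: 14 × 240, A = 3 360 mm², y = 138 mm, Ī = 16 128 000 mm⁴.
Top flange: 220 × 18, A = 3 960 mm², y = 267 mm, Ī = 106 920 mm⁴.
Hole (subtracted): ⌀8, A = 50.265 mm², y = 9 mm, Ī = 201.06 mm⁴.
Centroid: ȳ = ΣA·y / ΣA = 138.58 mm.
Transfer each piece to the horizontal axis through the centroid using Ī + A·d² with d = y − 138.58:
  bottom flange: d = -129.58 mm → contributes +66 596 536 mm⁴
  web: d = -0.57742 mm → contributes +16 129 120 mm⁴
  top flange: d = 128.42 mm → contributes +65 416 664 mm⁴
  hole: d = -129.58 mm → contributes −844 174 mm⁴
Total I = 147 298 147 mm⁴.

I_xx ≈ 1.47 × 10⁸ mm⁴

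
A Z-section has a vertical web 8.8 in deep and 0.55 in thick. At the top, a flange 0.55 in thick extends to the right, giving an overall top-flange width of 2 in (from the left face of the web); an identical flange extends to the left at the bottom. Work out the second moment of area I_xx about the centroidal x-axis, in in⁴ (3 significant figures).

I_xx ≈ 58.4 in⁴

Break the section into simple shapes (no overlaps), measuring from the bottom-left corner of the bounding box.
Web: 0.55 × 8.8, A = 4.84 in², y = 4.4 in, Ī = 31.234 in⁴.
Top flange (beyond web): 1.45 × 0.55, A = 0.7975 in², y = 8.525 in, Ī = 0.020104 in⁴.
Bottom flange (beyond web): 1.45 × 0.55, A = 0.7975 in², y = 0.275 in, Ī = 0.020104 in⁴.
Centroid: ȳ = ΣA·y / ΣA = 4.4 in.
Transfer each piece to the centroidal x-axis using Ī + A·d² with d = y − 4.4:
  web: d = 0 in → contributes +31.234 in⁴
  top flange (beyond web): d = 4.125 in → contributes +13.59 in⁴
  bottom flange (beyond web): d = -4.125 in → contributes +13.59 in⁴
Total I = 58.414 in⁴.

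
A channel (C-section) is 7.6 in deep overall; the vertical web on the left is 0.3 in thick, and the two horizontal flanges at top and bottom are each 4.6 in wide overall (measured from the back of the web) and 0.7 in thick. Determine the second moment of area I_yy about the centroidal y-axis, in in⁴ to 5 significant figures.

Split into non-overlapping primitives; take the origin at the lower-left of the bounding box.
Web: 0.3 × 7.6, A = 2.28 in², x = 0.15 in, Ī = 0.0171 in⁴.
Top flange (beyond web): 4.3 × 0.7, A = 3.01 in², x = 2.45 in, Ī = 4.637908 in⁴.
Bottom flange (beyond web): 4.3 × 0.7, A = 3.01 in², x = 2.45 in, Ī = 4.637908 in⁴.
Centroid: x̄ = ΣA·x / ΣA = 1.818193 in.
Transfer each piece to the centroidal y-axis using Ī + A·d² with d = x − 1.818193:
  web: d = -1.668193 in → contributes +6.362037 in⁴
  top flange (beyond web): d = 0.6318072 in → contributes +5.839441 in⁴
  bottom flange (beyond web): d = 0.6318072 in → contributes +5.839441 in⁴
Total I = 18.04092 in⁴.

I_yy ≈ 18.041 in⁴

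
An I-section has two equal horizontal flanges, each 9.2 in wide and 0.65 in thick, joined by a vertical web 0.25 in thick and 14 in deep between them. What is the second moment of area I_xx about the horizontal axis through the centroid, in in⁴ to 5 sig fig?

Treat the section as a set of non-overlapping primitives; coordinates are from the bounding-box lower-left.
Bottom flange: 9.2 × 0.65, A = 5.98 in², y = 0.325 in, Ī = 0.2105458 in⁴.
Web: 0.25 × 14, A = 3.5 in², y = 7.65 in, Ī = 57.16667 in⁴.
Top flange: 9.2 × 0.65, A = 5.98 in², y = 14.975 in, Ī = 0.2105458 in⁴.
By symmetry the centroid is at mid-height, ȳ = 7.65 in.
Transfer each piece to the horizontal axis through the centroid using Ī + A·d² with d = y − 7.65:
  bottom flange: d = -7.325 in → contributes +321.0712 in⁴
  web: d = 0 in → contributes +57.16667 in⁴
  top flange: d = 7.325 in → contributes +321.0712 in⁴
Total I = 699.309 in⁴.

I_xx ≈ 699.31 in⁴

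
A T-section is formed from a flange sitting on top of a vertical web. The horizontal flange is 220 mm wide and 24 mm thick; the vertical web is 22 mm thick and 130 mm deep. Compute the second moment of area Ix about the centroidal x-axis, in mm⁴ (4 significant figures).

Split into non-overlapping primitives; take the origin at the lower-left of the bounding box.
Flange: 220 × 24, A = 5 280 mm², y = 142 mm, Ī = 253 440 mm⁴.
Web: 22 × 130, A = 2 860 mm², y = 65 mm, Ī = 4 027 833 mm⁴.
Centroid: ȳ = ΣA·y / ΣA = 114.946 mm.
Transfer each piece to the centroidal x-axis using Ī + A·d² with d = y − 114.946:
  flange: d = 27.0541 mm → contributes +4 117 987 mm⁴
  web: d = -49.9459 mm → contributes +11 162 382 mm⁴
Total I = 15 280 370 mm⁴.

Ix ≈ 1.528 × 10⁷ mm⁴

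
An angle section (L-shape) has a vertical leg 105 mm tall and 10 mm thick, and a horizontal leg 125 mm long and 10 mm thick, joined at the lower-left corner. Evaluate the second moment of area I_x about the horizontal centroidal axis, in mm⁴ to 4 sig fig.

I_x ≈ 2.213 × 10⁶ mm⁴

Treat the section as a set of non-overlapping primitives; coordinates are from the bounding-box lower-left.
Vertical leg: 10 × 105, A = 1 050 mm², y = 52.5 mm, Ī = 964 688 mm⁴.
Horizontal leg (remainder): 115 × 10, A = 1 150 mm², y = 5 mm, Ī = 9583.33 mm⁴.
Centroid: ȳ = ΣA·y / ΣA = 27.6705 mm.
Transfer each piece to the horizontal centroidal axis using Ī + A·d² with d = y − 27.6705:
  vertical leg: d = 24.8295 mm → contributes +1 612 019 mm⁴
  horizontal leg (remainder): d = -22.6705 mm → contributes +600 625 mm⁴
Total I = 2 212 644 mm⁴.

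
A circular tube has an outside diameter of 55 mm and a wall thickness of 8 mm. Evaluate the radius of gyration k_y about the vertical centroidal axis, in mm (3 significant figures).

Break the section into simple shapes (no overlaps), measuring from the bottom-left corner of the bounding box.
Outer circle: ⌀55, A = 2375.8 mm², x = 27.5 mm, Ī = 449 180 mm⁴.
Bore (subtracted): ⌀39, A = 1194.6 mm², x = 27.5 mm, Ī = 113 561 mm⁴.
By symmetry the centroid is at mid-width, x̄ = 27.5 mm.
All pieces are centred on the vertical centroidal axis, so I = ΣĪ (holes subtracted) = 335 619 mm⁴.
Radius of gyration: k = √(I/A) = √(335 619 / 1181.2) = 16.856 mm.

k_y ≈ 16.9 mm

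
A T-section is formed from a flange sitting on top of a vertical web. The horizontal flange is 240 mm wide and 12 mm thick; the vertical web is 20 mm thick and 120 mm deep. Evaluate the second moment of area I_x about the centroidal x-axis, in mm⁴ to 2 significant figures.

I_x ≈ 8.6 × 10⁶ mm⁴

Split into non-overlapping primitives; take the origin at the lower-left of the bounding box.
Flange: 240 × 12, A = 2 880 mm², y = 126 mm, Ī = 34 560 mm⁴.
Web: 20 × 120, A = 2 400 mm², y = 60 mm, Ī = 2 880 000 mm⁴.
Centroid: ȳ = ΣA·y / ΣA = 96 mm.
Transfer each piece to the centroidal x-axis using Ī + A·d² with d = y − 96:
  flange: d = 30 mm → contributes +2 626 560 mm⁴
  web: d = -36 mm → contributes +5 990 400 mm⁴
Total I = 8 616 960 mm⁴.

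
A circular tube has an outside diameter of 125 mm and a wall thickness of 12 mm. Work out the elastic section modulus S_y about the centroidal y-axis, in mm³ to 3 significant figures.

Split into non-overlapping primitives; take the origin at the lower-left of the bounding box.
Outer circle: ⌀125, A = 12 272 mm², x = 62.5 mm, Ī = 11 984 225 mm⁴.
Bore (subtracted): ⌀101, A = 8011.8 mm², x = 62.5 mm, Ī = 5 108 053 mm⁴.
By symmetry the centroid is at mid-width, x̄ = 62.5 mm.
All pieces are centred on the centroidal y-axis, so I = ΣĪ (holes subtracted) = 6 876 172 mm⁴.
Extreme fibre distance c = 62.5 mm; S = I/c = 110 019 mm³.

S_y ≈ 1.10 × 10⁵ mm³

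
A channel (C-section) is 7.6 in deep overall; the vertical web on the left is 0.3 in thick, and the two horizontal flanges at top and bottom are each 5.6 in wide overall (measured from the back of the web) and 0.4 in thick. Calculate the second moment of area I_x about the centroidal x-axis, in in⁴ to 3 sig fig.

Decompose the section into non-overlapping parts with the origin at the bottom-left of its bounding rectangle.
Web: 0.3 × 7.6, A = 2.28 in², y = 3.8 in, Ī = 10.974 in⁴.
Top flange (beyond web): 5.3 × 0.4, A = 2.12 in², y = 7.4 in, Ī = 0.028267 in⁴.
Bottom flange (beyond web): 5.3 × 0.4, A = 2.12 in², y = 0.2 in, Ī = 0.028267 in⁴.
By symmetry the centroid is at mid-height, ȳ = 3.8 in.
Transfer each piece to the centroidal x-axis using Ī + A·d² with d = y − 3.8:
  web: d = 0 in → contributes +10.974 in⁴
  top flange (beyond web): d = 3.6 in → contributes +27.503 in⁴
  bottom flange (beyond web): d = -3.6 in → contributes +27.503 in⁴
Total I = 65.981 in⁴.

I_x ≈ 66.0 in⁴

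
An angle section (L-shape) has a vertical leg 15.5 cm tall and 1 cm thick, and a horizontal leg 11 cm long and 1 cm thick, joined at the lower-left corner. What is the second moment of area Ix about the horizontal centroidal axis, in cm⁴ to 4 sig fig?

Break the section into simple shapes (no overlaps), measuring from the bottom-left corner of the bounding box.
Vertical leg: 1 × 15.5, A = 15.5 cm², y = 7.75 cm, Ī = 310.323 cm⁴.
Horizontal leg (remainder): 10 × 1, A = 10 cm², y = 0.5 cm, Ī = 0.833333 cm⁴.
Centroid: ȳ = ΣA·y / ΣA = 4.90686 cm.
Transfer each piece to the horizontal centroidal axis using Ī + A·d² with d = y − 4.90686:
  vertical leg: d = 2.84314 cm → contributes +435.616 cm⁴
  horizontal leg (remainder): d = -4.40686 cm → contributes +195.038 cm⁴
Total I = 630.654 cm⁴.

Ix ≈ 630.7 cm⁴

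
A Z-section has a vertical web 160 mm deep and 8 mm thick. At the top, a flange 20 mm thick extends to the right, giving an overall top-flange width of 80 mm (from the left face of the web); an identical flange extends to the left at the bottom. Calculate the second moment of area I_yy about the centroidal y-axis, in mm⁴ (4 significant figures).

I_yy ≈ 5.859 × 10⁶ mm⁴

Split into non-overlapping primitives; take the origin at the lower-left of the bounding box.
Web: 8 × 160, A = 1 280 mm², x = 76 mm, Ī = 6826.67 mm⁴.
Top flange (beyond web): 72 × 20, A = 1 440 mm², x = 116 mm, Ī = 622 080 mm⁴.
Bottom flange (beyond web): 72 × 20, A = 1 440 mm², x = 36 mm, Ī = 622 080 mm⁴.
Centroid: x̄ = ΣA·x / ΣA = 76 mm.
Transfer each piece to the centroidal y-axis using Ī + A·d² with d = x − 76:
  web: d = 0 mm → contributes +6826.67 mm⁴
  top flange (beyond web): d = 40 mm → contributes +2 926 080 mm⁴
  bottom flange (beyond web): d = -40 mm → contributes +2 926 080 mm⁴
Total I = 5 858 987 mm⁴.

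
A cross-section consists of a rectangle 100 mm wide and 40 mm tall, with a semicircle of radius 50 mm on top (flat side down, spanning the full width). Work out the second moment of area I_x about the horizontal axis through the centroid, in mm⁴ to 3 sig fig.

I_x ≈ 4.59 × 10⁶ mm⁴

Decompose the section into non-overlapping parts with the origin at the bottom-left of its bounding rectangle.
Rectangular body: 100 × 40, A = 4 000 mm², y = 20 mm, Ī = 533 333 mm⁴.
Semicircular cap: semicircle r = 50, A = 3 927 mm², y = 61.221 mm, Ī = 685 981 mm⁴.
Centroid: ȳ = ΣA·y / ΣA = 40.421 mm.
Transfer each piece to the horizontal axis through the centroid using Ī + A·d² with d = y − 40.421:
  rectangular body: d = -20.421 mm → contributes +2 201 321 mm⁴
  semicircular cap: d = 20.8 mm → contributes +2 384 980 mm⁴
Total I = 4 586 301 mm⁴.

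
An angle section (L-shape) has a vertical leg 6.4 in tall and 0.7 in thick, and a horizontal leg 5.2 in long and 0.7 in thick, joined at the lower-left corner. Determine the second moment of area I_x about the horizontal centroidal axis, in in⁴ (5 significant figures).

I_x ≈ 30.443 in⁴

Decompose the section into non-overlapping parts with the origin at the bottom-left of its bounding rectangle.
Vertical leg: 0.7 × 6.4, A = 4.48 in², y = 3.2 in, Ī = 15.29173 in⁴.
Horizontal leg (remainder): 4.5 × 0.7, A = 3.15 in², y = 0.35 in, Ī = 0.128625 in⁴.
Centroid: ȳ = ΣA·y / ΣA = 2.023394 in.
Transfer each piece to the horizontal centroidal axis using Ī + A·d² with d = y − 2.023394:
  vertical leg: d = 1.176606 in → contributes +21.49385 in⁴
  horizontal leg (remainder): d = -1.673394 in → contributes +8.94941 in⁴
Total I = 30.44326 in⁴.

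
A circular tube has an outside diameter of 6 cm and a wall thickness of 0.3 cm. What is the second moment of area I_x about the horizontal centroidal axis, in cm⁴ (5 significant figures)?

Break the section into simple shapes (no overlaps), measuring from the bottom-left corner of the bounding box.
Outer circle: ⌀6, A = 28.27433 cm², y = 3 cm, Ī = 63.61725 cm⁴.
Bore (subtracted): ⌀5.4, A = 22.90221 cm², y = 3 cm, Ī = 41.73928 cm⁴.
By symmetry the centroid is at mid-height, ȳ = 3 cm.
All pieces are centred on the horizontal centroidal axis, so I = ΣĪ (holes subtracted) = 21.87797 cm⁴.

I_x ≈ 21.878 cm⁴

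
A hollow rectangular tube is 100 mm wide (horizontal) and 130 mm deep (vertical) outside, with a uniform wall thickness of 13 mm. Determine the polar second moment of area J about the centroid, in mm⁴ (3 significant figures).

Break the section into simple shapes (no overlaps), measuring from the bottom-left corner of the bounding box.
Outer rectangle: 100 × 130, A = 13 000 mm², y = 65 mm, Ī = 18 308 333 mm⁴.
Inner void (subtracted): 74 × 104, A = 7 696 mm², y = 65 mm, Ī = 6 936 661 mm⁴.
By symmetry the centroid is at mid-height, ȳ = 65 mm.
All pieces are centred on the centroidal x-axis, so I = ΣĪ (holes subtracted) = 11 371 672 mm⁴.
Repeating about the centroidal y-axis gives I_y = 7 321 392 mm⁴.
Polar second moment: J = I_x + I_y = 18 693 064 mm⁴.

J ≈ 1.87 × 10⁷ mm⁴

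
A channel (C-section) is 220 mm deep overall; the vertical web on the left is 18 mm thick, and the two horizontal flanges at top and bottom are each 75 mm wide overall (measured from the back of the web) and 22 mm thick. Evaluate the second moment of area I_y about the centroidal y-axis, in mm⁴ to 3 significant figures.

Split into non-overlapping primitives; take the origin at the lower-left of the bounding box.
Web: 18 × 220, A = 3 960 mm², x = 9 mm, Ī = 106 920 mm⁴.
Top flange (beyond web): 57 × 22, A = 1 254 mm², x = 46.5 mm, Ī = 339 521 mm⁴.
Bottom flange (beyond web): 57 × 22, A = 1 254 mm², x = 46.5 mm, Ī = 339 521 mm⁴.
Centroid: x̄ = ΣA·x / ΣA = 23.541 mm.
Transfer each piece to the centroidal y-axis using Ī + A·d² with d = x − 23.541:
  web: d = -14.541 mm → contributes +944 204 mm⁴
  top flange (beyond web): d = 22.959 mm → contributes +1 000 534 mm⁴
  bottom flange (beyond web): d = 22.959 mm → contributes +1 000 534 mm⁴
Total I = 2 945 272 mm⁴.

I_y ≈ 2.95 × 10⁶ mm⁴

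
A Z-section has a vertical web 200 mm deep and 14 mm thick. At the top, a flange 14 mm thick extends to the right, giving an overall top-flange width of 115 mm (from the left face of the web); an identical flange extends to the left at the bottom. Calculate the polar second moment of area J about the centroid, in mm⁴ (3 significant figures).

J ≈ 4.56 × 10⁷ mm⁴

Split into non-overlapping primitives; take the origin at the lower-left of the bounding box.
Web: 14 × 200, A = 2 800 mm², y = 100 mm, Ī = 9 333 333 mm⁴.
Top flange (beyond web): 101 × 14, A = 1 414 mm², y = 193 mm, Ī = 23 095 mm⁴.
Bottom flange (beyond web): 101 × 14, A = 1 414 mm², y = 7 mm, Ī = 23 095 mm⁴.
Centroid: ȳ = ΣA·y / ΣA = 100 mm.
Transfer each piece to the centroidal x-axis using Ī + A·d² with d = y − 100:
  web: d = 0 mm → contributes +9 333 333 mm⁴
  top flange (beyond web): d = 93 mm → contributes +12 252 781 mm⁴
  bottom flange (beyond web): d = -93 mm → contributes +12 252 781 mm⁴
Total I = 33 838 896 mm⁴.
For the y-axis: x̄ = 108 mm.
Repeating about the centroidal y-axis gives I_y = 11 799 844 mm⁴.
Polar second moment: J = I_x + I_y = 45 638 740 mm⁴.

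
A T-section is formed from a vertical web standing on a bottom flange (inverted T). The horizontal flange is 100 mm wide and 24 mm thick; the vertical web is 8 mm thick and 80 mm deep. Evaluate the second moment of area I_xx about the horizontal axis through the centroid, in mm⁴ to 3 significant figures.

Treat the section as a set of non-overlapping primitives; coordinates are from the bounding-box lower-left.
Flange: 100 × 24, A = 2 400 mm², y = 12 mm, Ī = 115 200 mm⁴.
Web: 8 × 80, A = 640 mm², y = 64 mm, Ī = 341 333 mm⁴.
Centroid: ȳ = ΣA·y / ΣA = 22.947 mm.
Transfer each piece to the horizontal axis through the centroid using Ī + A·d² with d = y − 22.947:
  flange: d = -10.947 mm → contributes +402 828 mm⁴
  web: d = 41.053 mm → contributes +1 419 937 mm⁴
Total I = 1 822 765 mm⁴.

I_xx ≈ 1.82 × 10⁶ mm⁴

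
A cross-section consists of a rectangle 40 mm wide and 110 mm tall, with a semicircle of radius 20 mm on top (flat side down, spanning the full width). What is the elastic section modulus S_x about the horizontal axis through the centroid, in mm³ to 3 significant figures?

S_x ≈ 9.95 × 10⁴ mm³

Treat the section as a set of non-overlapping primitives; coordinates are from the bounding-box lower-left.
Rectangular body: 40 × 110, A = 4 400 mm², y = 55 mm, Ī = 4 436 667 mm⁴.
Semicircular cap: semicircle r = 20, A = 628.32 mm², y = 118.49 mm, Ī = 17 561 mm⁴.
Centroid: ȳ = ΣA·y / ΣA = 62.933 mm.
Transfer each piece to the horizontal axis through the centroid using Ī + A·d² with d = y − 62.933:
  rectangular body: d = -7.9332 mm → contributes +4 713 586 mm⁴
  semicircular cap: d = 55.555 mm → contributes +1 956 779 mm⁴
Total I = 6 670 365 mm⁴.
Extreme fibre distance c = 67.067 mm; S = I/c = 99 459 mm³.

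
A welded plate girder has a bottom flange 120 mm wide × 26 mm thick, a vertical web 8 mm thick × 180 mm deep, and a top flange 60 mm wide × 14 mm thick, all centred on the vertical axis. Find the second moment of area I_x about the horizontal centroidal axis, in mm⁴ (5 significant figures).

I_x ≈ 3.4425 × 10⁷ mm⁴

Break the section into simple shapes (no overlaps), measuring from the bottom-left corner of the bounding box.
Bottom plate: 120 × 26, A = 3 120 mm², y = 13 mm, Ī = 175 760 mm⁴.
Web plate: 8 × 180, A = 1 440 mm², y = 116 mm, Ī = 3 888 000 mm⁴.
Top plate: 60 × 14, A = 840 mm², y = 213 mm, Ī = 13 720 mm⁴.
Centroid: ȳ = ΣA·y / ΣA = 71.57778 mm.
Transfer each piece to the horizontal centroidal axis using Ī + A·d² with d = y − 71.57778:
  bottom plate: d = -58.57778 mm → contributes +10 881 591 mm⁴
  web plate: d = 44.42222 mm → contributes +6 729 601 mm⁴
  top plate: d = 141.4222 mm → contributes +16 813 926 mm⁴
Total I = 34 425 117 mm⁴.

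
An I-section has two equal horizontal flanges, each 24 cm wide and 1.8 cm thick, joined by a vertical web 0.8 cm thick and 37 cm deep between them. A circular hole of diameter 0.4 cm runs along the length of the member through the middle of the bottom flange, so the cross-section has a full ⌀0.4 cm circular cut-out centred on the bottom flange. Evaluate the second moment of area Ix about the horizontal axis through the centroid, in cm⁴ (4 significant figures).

Decompose the section into non-overlapping parts with the origin at the bottom-left of its bounding rectangle.
Bottom flange: 24 × 1.8, A = 43.2 cm², y = 0.9 cm, Ī = 11.664 cm⁴.
Web: 0.8 × 37, A = 29.6 cm², y = 20.3 cm, Ī = 3376.87 cm⁴.
Top flange: 24 × 1.8, A = 43.2 cm², y = 39.7 cm, Ī = 11.664 cm⁴.
Hole (subtracted): ⌀0.4, A = 0.125664 cm², y = 0.9 cm, Ī = 0.00125664 cm⁴.
Centroid: ȳ = ΣA·y / ΣA = 20.321 cm.
Transfer each piece to the horizontal axis through the centroid using Ī + A·d² with d = y − 20.321:
  bottom flange: d = -19.421 cm → contributes +16305.7 cm⁴
  web: d = -0.021039 cm → contributes +3376.88 cm⁴
  top flange: d = 19.379 cm → contributes +16235.2 cm⁴
  hole: d = -19.421 cm → contributes −47.3987 cm⁴
Total I = 35870.4 cm⁴.

Ix ≈ 3.587 × 10⁴ cm⁴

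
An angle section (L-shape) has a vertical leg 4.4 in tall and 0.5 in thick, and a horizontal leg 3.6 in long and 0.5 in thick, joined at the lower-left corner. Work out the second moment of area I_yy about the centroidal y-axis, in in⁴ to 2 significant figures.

I_yy ≈ 4.2 in⁴

Split into non-overlapping primitives; take the origin at the lower-left of the bounding box.
Vertical leg: 0.5 × 4.4, A = 2.2 in², x = 0.25 in, Ī = 0.04583 in⁴.
Horizontal leg (remainder): 3.1 × 0.5, A = 1.55 in², x = 2.05 in, Ī = 1.241 in⁴.
Centroid: x̄ = ΣA·x / ΣA = 0.994 in.
Transfer each piece to the centroidal y-axis using Ī + A·d² with d = x − 0.994:
  vertical leg: d = -0.744 in → contributes +1.264 in⁴
  horizontal leg (remainder): d = 1.056 in → contributes +2.97 in⁴
Total I = 4.233 in⁴.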